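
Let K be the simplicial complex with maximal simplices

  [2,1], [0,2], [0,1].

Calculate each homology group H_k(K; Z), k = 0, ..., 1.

H_0 = Z,  H_1 = Z.

Order the vertices as 0 < 1 < 2. Listing each simplex with vertices in this order, K has dimension 1 with simplices:

  0-simplices (3): [0], [1], [2]
  1-simplices (3): [0,1], [0,2], [1,2]

so the chain groups are C_0 ≅ Z^3, C_1 ≅ Z^3.

∂_1: C_1 → C_0 is given by ∂[p,q] = [q] − [p]. For instance
  ∂[0,1] = [1] − [0].
This gives a 3×3 integer matrix of rank 2; reducing to Smith normal form yields diagonal entries (1,1).

Computing H_k = (kernel of ∂_k) / (image of ∂_{k+1}):

  H_0: rank C_0 − rank ∂_1 = 3 − 2 = 1, and the invariant factors of ∂_1 are all 1, so H_0 ≅ Z.
  H_1: rank ker ∂_1 − rank ∂_2 = (3 − 2) − 0 = 1, and there is no ∂_2, so H_1 ≅ Z.

As a check, the Euler characteristic is 3 − 3 = 0, which agrees with 1 − 1 = 0.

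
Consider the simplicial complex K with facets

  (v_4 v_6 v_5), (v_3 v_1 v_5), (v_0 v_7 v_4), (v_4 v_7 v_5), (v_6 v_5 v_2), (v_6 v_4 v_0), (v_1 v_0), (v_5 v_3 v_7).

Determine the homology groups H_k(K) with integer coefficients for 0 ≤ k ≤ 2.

Fix the vertex order v_0 < v_1 < v_2 < v_3 < v_4 < v_5 < v_6 < v_7 and write every simplex with vertices in increasing order. Then dim K = 2 and the simplices of K are:

  0-simplices (8): [v_0], [v_1], [v_2], [v_3], [v_4], [v_5], [v_6], [v_7]
  1-simplices (15): (15 of them)
  2-simplices (7): [v_0,v_4,v_6], [v_0,v_4,v_7], [v_1,v_3,v_5], [v_2,v_5,v_6], [v_3,v_5,v_7], [v_4,v_5,v_6], [v_4,v_5,v_7]

Hence C_0 ≅ Z^8, C_1 ≅ Z^15, C_2 ≅ Z^7.

The boundary map ∂_1: C_1 → C_0 is given by ∂[p,q] = [q] − [p]. For instance
  ∂[v_3,v_7] = [v_7] − [v_3].
As a 8×15 matrix over Z this has rank 7, with invariant factors (1,1,1,1,1,1,1).

The boundary map ∂_2: C_2 → C_1 acts by ∂[p,q,r] = [q,r] − [p,r] + [p,q]. For instance
  ∂[v_0,v_4,v_6] = [v_4,v_6] − [v_0,v_6] + [v_0,v_4],
  ∂[v_4,v_5,v_6] = [v_5,v_6] − [v_4,v_6] + [v_4,v_5].
The 15×7 boundary matrix has rank 7 and Smith normal form diag(1,1,1,1,1,1,1).

Reading off H_k = ker ∂_k / im ∂_{k+1}:

  H_0: rank C_0 − rank ∂_1 = 8 − 7 = 1, and the invariant factors of ∂_1 are all 1, so H_0 ≅ Z.
  H_1: rank ker ∂_1 − rank ∂_2 = (15 − 7) − 7 = 1, and the invariant factors of ∂_2 are all 1, so H_1 ≅ Z.
  H_2: rank ker ∂_2 − rank ∂_3 = (7 − 7) − 0 = 0, and there is no ∂_3, so H_2 ≅ 0.

H_0 ≅ Z,  H_1 ≅ Z,  H_2 = 0.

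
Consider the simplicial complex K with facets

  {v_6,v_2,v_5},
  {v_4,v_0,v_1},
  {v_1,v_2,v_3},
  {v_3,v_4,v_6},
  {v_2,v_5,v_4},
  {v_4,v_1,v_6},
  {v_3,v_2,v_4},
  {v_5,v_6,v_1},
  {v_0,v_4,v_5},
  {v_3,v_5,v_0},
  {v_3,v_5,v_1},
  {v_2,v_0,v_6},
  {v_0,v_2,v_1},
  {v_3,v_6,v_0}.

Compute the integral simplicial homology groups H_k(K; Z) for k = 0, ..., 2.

Order the vertices as v_0 < v_1 < v_2 < v_3 < v_4 < v_5 < v_6. Listing each simplex with vertices in this order, K has dimension 2 with simplices:

  0-simplices (7): [v_0], [v_1], [v_2], [v_3], [v_4], [v_5], [v_6]
  1-simplices (21): (21 of them)
  2-simplices (14): (14 of them)

giving chain groups C_0 ≅ Z^7, C_1 ≅ Z^21, C_2 ≅ Z^14.

Boundary ∂_1: C_1 → C_0 sends each edge [p,q] (with p < q) to q − p.
The resulting 7×21 matrix has rank 6, and its Smith normal form has invariant factors (1,1,1,1,1,1).

∂_2: C_2 → C_1 acts by ∂[p,q,r] = [q,r] − [p,r] + [p,q]. For instance
  ∂[v_0,v_4,v_5] = [v_4,v_5] − [v_0,v_5] + [v_0,v_4],
  ∂[v_2,v_5,v_6] = [v_5,v_6] − [v_2,v_6] + [v_2,v_5].
The 21×14 boundary matrix has rank 13 and Smith normal form diag(1,1,1,1,1,1,1,1,1,1,1,1,1).

Now H_k = ker ∂_k / im ∂_{k+1}, so:

  H_0: rank C_0 − rank ∂_1 = 7 − 6 = 1, and the invariant factors of ∂_1 are all 1, so H_0 = Z.
  H_1: rank ker ∂_1 − rank ∂_2 = (21 − 6) − 13 = 2, and the invariant factors of ∂_2 are all 1, so H_1 = Z^2.
  H_2: rank ker ∂_2 − rank ∂_3 = (14 − 13) − 0 = 1, and there is no ∂_3, so H_2 = Z.

H_0 ≅ Z,  H_1 ≅ Z^2,  H_2 ≅ Z.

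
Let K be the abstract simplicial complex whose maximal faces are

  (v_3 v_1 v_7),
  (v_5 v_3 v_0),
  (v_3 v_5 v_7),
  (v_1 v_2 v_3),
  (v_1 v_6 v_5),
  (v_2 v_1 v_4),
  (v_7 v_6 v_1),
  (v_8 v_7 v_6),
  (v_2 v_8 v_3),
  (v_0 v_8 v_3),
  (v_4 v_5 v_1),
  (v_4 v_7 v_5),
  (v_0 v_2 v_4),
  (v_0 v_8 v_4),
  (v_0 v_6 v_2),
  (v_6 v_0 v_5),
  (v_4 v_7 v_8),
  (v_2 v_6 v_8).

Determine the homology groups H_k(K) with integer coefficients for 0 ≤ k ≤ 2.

We work with the vertex ordering v_0 < v_1 < v_2 < v_3 < v_4 < v_5 < v_6 < v_7 < v_8. The simplices of K, each written with vertices in increasing order, are:

  0-simplices (9): [v_0], [v_1], [v_2], [v_3], [v_4], [v_5], [v_6], [v_7], [v_8]
  1-simplices (27): (27 of them)
  2-simplices (18): (18 of them)

giving chain groups C_0 ≅ Z^9, C_1 ≅ Z^27, C_2 ≅ Z^18.

Boundary ∂_1: C_1 → C_0 maps an edge to its endpoints' difference, ∂[p,q] = q − p. For instance
  ∂[v_5,v_6] = [v_6] − [v_5].
This gives a 9×27 integer matrix of rank 8; reducing to Smith normal form yields diagonal entries (1,1,1,1,1,1,1,1).

∂_2: C_2 → C_1 sends each 2-simplex [p,q,r] to [q,r] − [p,r] + [p,q]. For instance
  ∂[v_1,v_5,v_6] = [v_5,v_6] − [v_1,v_6] + [v_1,v_5],
  ∂[v_0,v_3,v_5] = [v_3,v_5] − [v_0,v_5] + [v_0,v_3].
This gives a 27×18 integer matrix of rank 18; reducing to Smith normal form yields diagonal entries (1,1,1,1,1,1,1,1,1,1,1,1,1,1,1,1,1,2).

From H_k ≅ ker(∂_k) / im(∂_{k+1}) we obtain:

  H_0: rank C_0 − rank ∂_1 = 9 − 8 = 1, and the invariant factors of ∂_1 are all 1, so H_0 = Z.
  H_1: rank ker ∂_1 − rank ∂_2 = (27 − 8) − 18 = 1, and ∂_2 has invariant factor 2 > 1, so H_1 = Z ⊕ Z/2.
  H_2: rank ker ∂_2 − rank ∂_3 = (18 − 18) − 0 = 0, and there is no ∂_3, so H_2 = 0.

H_0 = Z,  H_1 = Z ⊕ Z/2,  H_2 = 0.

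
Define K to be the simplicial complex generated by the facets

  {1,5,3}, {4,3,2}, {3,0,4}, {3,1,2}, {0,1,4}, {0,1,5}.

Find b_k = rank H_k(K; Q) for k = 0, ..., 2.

b_0 = 1, b_1 = 1, b_2 = 0.

K has 6 vertices, 12 edges, 6 triangles.
rank ∂_0 = 0, rank ∂_1 = 5 ⇒ b_0 = 6 − 0 − 5 = 1; all invariant factors of ∂_1 are 1 so no torsion. So H_0 ≅ Z.
rank ∂_1 = 5, rank ∂_2 = 6 ⇒ b_1 = 12 − 5 − 6 = 1; all invariant factors of ∂_2 are 1 so no torsion. So H_1 ≅ Z.
rank ∂_2 = 6, rank ∂_3 = 0 ⇒ b_2 = 6 − 6 − 0 = 0. So H_2 ≅ 0.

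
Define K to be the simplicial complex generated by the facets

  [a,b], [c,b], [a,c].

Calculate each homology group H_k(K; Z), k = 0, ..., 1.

Order the vertices as a < b < c. Listing each simplex with vertices in this order, K has dimension 1 with simplices:

  0-simplices (3): a, b, c
  1-simplices (3): ab, ac, bc

so the chain groups are C_0 ≅ Z^3, C_1 ≅ Z^3.

∂_1: C_1 → C_0 sends each edge [p,q] (with p < q) to q − p.
The 3×3 boundary matrix has rank 2 and Smith normal form diag(1,1).

From H_k ≅ ker(∂_k) / im(∂_{k+1}) we obtain:

  H_0: rank C_0 − rank ∂_1 = 3 − 2 = 1, and the invariant factors of ∂_1 are all 1, so H_0 = Z.
  H_1: rank ker ∂_1 − rank ∂_2 = (3 − 2) − 0 = 1, and there is no ∂_2, so H_1 = Z.

(K is a triangulation of the circle S^1.)

H_0 = Z,  H_1 = Z.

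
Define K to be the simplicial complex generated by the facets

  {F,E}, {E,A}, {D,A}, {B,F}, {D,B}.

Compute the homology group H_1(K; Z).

H_1 ≅ Z.

Fix the vertex order A < B < D < E < F and write every simplex with vertices in increasing order. Then dim K = 1 and the simplices of K are:

  0-simplices (5): A, B, D, E, F
  1-simplices (5): AD, AE, BD, BF, EF

giving chain groups C_0 ≅ Z^5, C_1 ≅ Z^5.

The boundary map ∂_1: C_1 → C_0 is given by ∂[p,q] = [q] − [p]. For instance
  ∂BD = D − B.
The 5×5 boundary matrix has rank 4 and Smith normal form diag(1,1,1,1).

Computing H_k = (kernel of ∂_k) / (image of ∂_{k+1}):

  H_1: rank ker ∂_1 − rank ∂_2 = (5 − 4) − 0 = 1, and there is no ∂_2, so H_1 = Z.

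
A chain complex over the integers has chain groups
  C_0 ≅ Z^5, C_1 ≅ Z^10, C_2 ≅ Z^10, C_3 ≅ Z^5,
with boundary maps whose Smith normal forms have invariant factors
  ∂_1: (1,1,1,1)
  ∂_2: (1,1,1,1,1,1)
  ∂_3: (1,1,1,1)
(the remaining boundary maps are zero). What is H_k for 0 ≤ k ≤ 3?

H_0 ≅ Z,  H_1 = 0,  H_2 = 0,  H_3 ≅ Z.

H_0: b_0 = 5 − 0 − 4 = 1; torsion from ∂_1 factors > 1: none. So H_0 ≅ Z.
H_1: b_1 = 10 − 4 − 6 = 0; torsion from ∂_2 factors > 1: none. So H_1 ≅ 0.
H_2: b_2 = 10 − 6 − 4 = 0; torsion from ∂_3 factors > 1: none. So H_2 ≅ 0.
H_3: b_3 = 5 − 4 − 0 = 1; torsion from ∂_4 factors > 1: none. So H_3 ≅ Z.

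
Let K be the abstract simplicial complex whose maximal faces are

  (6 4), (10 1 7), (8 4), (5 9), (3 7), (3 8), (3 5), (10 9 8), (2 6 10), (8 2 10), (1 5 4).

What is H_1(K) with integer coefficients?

H_1 = Z^5.

K has 10 vertices, 19 edges, 5 triangles.
rank ∂_1 = 9, rank ∂_2 = 5 ⇒ b_1 = 19 − 9 − 5 = 5; all invariant factors of ∂_2 are 1 so no torsion. So H_1 = Z^5.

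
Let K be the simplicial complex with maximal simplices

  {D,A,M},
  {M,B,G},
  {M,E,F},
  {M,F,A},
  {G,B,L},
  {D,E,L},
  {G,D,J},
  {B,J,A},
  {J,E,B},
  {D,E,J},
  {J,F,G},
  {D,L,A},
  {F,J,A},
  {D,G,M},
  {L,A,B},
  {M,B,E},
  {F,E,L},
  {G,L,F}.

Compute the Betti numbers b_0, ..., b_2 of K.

b_0 = 1, b_1 = 2, b_2 = 1.

Take the total order A < B < D < E < F < G < J < L < M on the vertex set. Then K (dimension 2) consists of the simplices:

  0-simplices (9): A, B, D, E, F, G, J, L, M
  1-simplices (27): AB, AD, AF, AJ, AL, AM, BE, BG, BJ, BL, BM, DE, DG, DJ, DL, DM, EF, EJ, EL, EM, FG, FJ, FL, FM, GJ, GL, GM
  2-simplices (18): ABJ, ABL, ADL, ADM, AFJ, AFM, BEJ, BEM, BGL, BGM, DEJ, DEL, DGJ, DGM, EFL, EFM, FGJ, FGL

so the chain groups are C_0 ≅ Z^9, C_1 ≅ Z^27, C_2 ≅ Z^18.

The boundary map ∂_1: C_1 → C_0 is given by ∂[p,q] = [q] − [p]. For instance
  ∂EJ = J − E.
As a 9×27 matrix over Z this has rank 8, with invariant factors (1,1,1,1,1,1,1,1).

The boundary map ∂_2: C_2 → C_1 sends each 2-simplex [p,q,r] to [q,r] − [p,r] + [p,q]. For instance
  ∂ABJ = BJ − AJ + AB,
  ∂EFL = FL − EL + EF.
The resulting 27×18 matrix has rank 17, and its Smith normal form has invariant factors (1,1,1,1,1,1,1,1,1,1,1,1,1,1,1,1,1).

Now H_k = ker ∂_k / im ∂_{k+1}, so:

  H_0: rank C_0 − rank ∂_1 = 9 − 8 = 1, and the invariant factors of ∂_1 are all 1, so H_0 ≅ Z.
  H_1: rank ker ∂_1 − rank ∂_2 = (27 − 8) − 17 = 2, and the invariant factors of ∂_2 are all 1, so H_1 ≅ Z^2.
  H_2: rank ker ∂_2 − rank ∂_3 = (18 − 17) − 0 = 1, and there is no ∂_3, so H_2 ≅ Z.

Hence the Betti numbers are b_0 = 1, b_1 = 2, b_2 = 1.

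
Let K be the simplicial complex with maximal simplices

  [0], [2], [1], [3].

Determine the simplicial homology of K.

Order the vertices as 0 < 1 < 2 < 3. Listing each simplex with vertices in this order, K has dimension 0 with simplices:

  0-simplices (4): [0], [1], [2], [3]

so the chain groups are C_0 ≅ Z^4.

Now H_k = ker ∂_k / im ∂_{k+1}, so:

  H_0: rank C_0 − rank ∂_1 = 4 − 0 = 4, and there is no ∂_1, so H_0 = Z^4.

(K is a triangulation of a set of 4 points.)

H_0 = Z^4.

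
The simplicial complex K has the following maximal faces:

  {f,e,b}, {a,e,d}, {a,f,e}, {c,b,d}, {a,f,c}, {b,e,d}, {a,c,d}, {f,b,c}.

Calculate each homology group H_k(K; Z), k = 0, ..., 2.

H_0 ≅ Z,  H_1 = 0,  H_2 ≅ Z.

We work with the vertex ordering a < b < c < d < e < f. The simplices of K, each written with vertices in increasing order, are:

  0-simplices (6): a, b, c, d, e, f
  1-simplices (12): ac, ad, ae, af, bc, bd, be, bf, cd, cf, de, ef
  2-simplices (8): acd, acf, ade, aef, bcd, bcf, bde, bef

Hence C_0 ≅ Z^6, C_1 ≅ Z^12, C_2 ≅ Z^8.

The boundary map ∂_1: C_1 → C_0 is given by ∂[p,q] = [q] − [p]. For instance
  ∂ae = e − a.
The 6×12 boundary matrix has rank 5 and Smith normal form diag(1,1,1,1,1).

∂_2: C_2 → C_1 acts by ∂[p,q,r] = [q,r] − [p,r] + [p,q]. For instance
  ∂bef = ef − bf + be,
  ∂aef = ef − af + ae.
As a 12×8 matrix over Z this has rank 7, with invariant factors (1,1,1,1,1,1,1).

Now H_k = ker ∂_k / im ∂_{k+1}, so:

  H_0: rank C_0 − rank ∂_1 = 6 − 5 = 1, and the invariant factors of ∂_1 are all 1, so H_0 = Z.
  H_1: rank ker ∂_1 − rank ∂_2 = (12 − 5) − 7 = 0, and the invariant factors of ∂_2 are all 1, so H_1 = 0.
  H_2: rank ker ∂_2 − rank ∂_3 = (8 − 7) − 0 = 1, and there is no ∂_3, so H_2 = Z.

As a check, the Euler characteristic is 6 − 12 + 8 = 2, which agrees with 1 − 0 + 1 = 2.
(K is a triangulation of the 2-sphere S^2.)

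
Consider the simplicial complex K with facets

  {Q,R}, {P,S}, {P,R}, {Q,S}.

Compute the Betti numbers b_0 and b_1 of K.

Order the vertices as P < Q < R < S. Listing each simplex with vertices in this order, K has dimension 1 with simplices:

  0-simplices (4): P, Q, R, S
  1-simplices (4): PR, PS, QR, QS

Hence C_0 ≅ Z^4, C_1 ≅ Z^4.

The boundary map ∂_1: C_1 → C_0 is given by ∂[p,q] = [q] − [p]. For instance
  ∂PR = R − P.
This gives a 4×4 integer matrix of rank 3; reducing to Smith normal form yields diagonal entries (1,1,1).

Reading off H_k = ker ∂_k / im ∂_{k+1}:

  H_0: rank C_0 − rank ∂_1 = 4 − 3 = 1, and the invariant factors of ∂_1 are all 1, so H_0 = Z.
  H_1: rank ker ∂_1 − rank ∂_2 = (4 − 3) − 0 = 1, and there is no ∂_2, so H_1 = Z.

As a check, the Euler characteristic is 4 − 4 = 0, which agrees with 1 − 1 = 0.

Hence the Betti numbers are b_0 = 1, b_1 = 1.

b_0 = 1, b_1 = 1.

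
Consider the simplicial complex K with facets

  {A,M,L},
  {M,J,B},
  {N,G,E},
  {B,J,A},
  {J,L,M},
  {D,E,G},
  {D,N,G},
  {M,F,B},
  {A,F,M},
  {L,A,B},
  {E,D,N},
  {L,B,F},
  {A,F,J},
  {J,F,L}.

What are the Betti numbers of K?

Order the vertices as A < B < D < E < F < G < J < L < M < N. Listing each simplex with vertices in this order, K has dimension 2 with simplices:

  0-simplices (10): A, B, D, E, F, G, J, L, M, N
  1-simplices (21): AB, AF, AJ, AL, AM, BF, BJ, BL, BM, DE, DG, DN, EG, EN, FJ, FL, FM, GN, JL, JM, LM
  2-simplices (14): ABJ, ABL, AFJ, AFM, ALM, BFL, BFM, BJM, DEG, DEN, DGN, EGN, FJL, JLM

giving chain groups C_0 ≅ Z^10, C_1 ≅ Z^21, C_2 ≅ Z^14.

Boundary ∂_1: C_1 → C_0 is given by ∂[p,q] = [q] − [p]. For instance
  ∂EN = N − E.
The 10×21 boundary matrix has rank 8 and Smith normal form diag(1,1,1,1,1,1,1,1).

The boundary map ∂_2: C_2 → C_1 sends each 2-simplex [p,q,r] to [q,r] − [p,r] + [p,q]. For instance
  ∂DGN = GN − DN + DG,
  ∂DEG = EG − DG + DE.
As a 21×14 matrix over Z this has rank 13, with invariant factors (1,1,1,1,1,1,1,1,1,1,1,1,2).

Now H_k = ker ∂_k / im ∂_{k+1}, so:

  H_0: rank C_0 − rank ∂_1 = 10 − 8 = 2, and the invariant factors of ∂_1 are all 1, so H_0 = Z^2.
  H_1: rank ker ∂_1 − rank ∂_2 = (21 − 8) − 13 = 0, and ∂_2 has invariant factor 2 > 1, so H_1 = Z/2.
  H_2: rank ker ∂_2 − rank ∂_3 = (14 − 13) − 0 = 1, and there is no ∂_3, so H_2 = Z.

As a check, the Euler characteristic is 10 − 21 + 14 = 3, which agrees with 2 − 0 + 1 = 3.

Hence the Betti numbers are b_0 = 2, b_1 = 0, b_2 = 1.

b_0 = 2, b_1 = 0, b_2 = 1.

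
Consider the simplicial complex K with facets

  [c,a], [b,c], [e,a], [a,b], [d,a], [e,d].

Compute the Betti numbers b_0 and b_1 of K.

K has 5 vertices, 6 edges.
rank ∂_0 = 0, rank ∂_1 = 4 ⇒ b_0 = 5 − 0 − 4 = 1; all invariant factors of ∂_1 are 1 so no torsion. So H_0 = Z.
rank ∂_1 = 4, rank ∂_2 = 0 ⇒ b_1 = 6 − 4 − 0 = 2. So H_1 = Z^2.

b_0 = 1, b_1 = 2.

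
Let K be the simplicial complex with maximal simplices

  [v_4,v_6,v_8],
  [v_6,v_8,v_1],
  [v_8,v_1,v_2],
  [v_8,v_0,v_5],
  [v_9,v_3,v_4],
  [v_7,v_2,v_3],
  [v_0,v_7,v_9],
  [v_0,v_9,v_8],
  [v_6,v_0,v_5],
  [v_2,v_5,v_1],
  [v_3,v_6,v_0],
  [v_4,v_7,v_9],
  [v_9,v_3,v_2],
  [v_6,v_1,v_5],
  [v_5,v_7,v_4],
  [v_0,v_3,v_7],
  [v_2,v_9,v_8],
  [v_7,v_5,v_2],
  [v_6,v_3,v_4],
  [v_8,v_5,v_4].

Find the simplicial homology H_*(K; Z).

H_0 ≅ Z,  H_1 ≅ Z ⊕ Z/2Z,  H_2 = 0.

Take the total order v_0 < v_1 < v_2 < v_3 < v_4 < v_5 < v_6 < v_7 < v_8 < v_9 on the vertex set. Then K (dimension 2) consists of the simplices:

  0-simplices (10): [v_0], [v_1], [v_2], [v_3], [v_4], [v_5], [v_6], [v_7], [v_8], [v_9]
  1-simplices (30): (30 of them)
  2-simplices (20): (20 of them)

so the chain groups are C_0 ≅ Z^10, C_1 ≅ Z^30, C_2 ≅ Z^20.

The boundary map ∂_1: C_1 → C_0 maps an edge to its endpoints' difference, ∂[p,q] = q − p. For instance
  ∂[v_3,v_7] = [v_7] − [v_3].
The 10×30 boundary matrix has rank 9 and Smith normal form diag(1,1,1,1,1,1,1,1,1).

The boundary map ∂_2: C_2 → C_1 acts by ∂[p,q,r] = [q,r] − [p,r] + [p,q]. For instance
  ∂[v_3,v_4,v_6] = [v_4,v_6] − [v_3,v_6] + [v_3,v_4],
  ∂[v_1,v_6,v_8] = [v_6,v_8] − [v_1,v_8] + [v_1,v_6].
As a 30×20 matrix over Z this has rank 20, with invariant factors (1,1,1,1,1,1,1,1,1,1,1,1,1,1,1,1,1,1,1,2).

Now H_k = ker ∂_k / im ∂_{k+1}, so:

  H_0: rank C_0 − rank ∂_1 = 10 − 9 = 1, and the invariant factors of ∂_1 are all 1, so H_0 = Z.
  H_1: rank ker ∂_1 − rank ∂_2 = (30 − 9) − 20 = 1, and ∂_2 has invariant factor 2 > 1, so H_1 = Z ⊕ Z/2Z.
  H_2: rank ker ∂_2 − rank ∂_3 = (20 − 20) − 0 = 0, and there is no ∂_3, so H_2 = 0.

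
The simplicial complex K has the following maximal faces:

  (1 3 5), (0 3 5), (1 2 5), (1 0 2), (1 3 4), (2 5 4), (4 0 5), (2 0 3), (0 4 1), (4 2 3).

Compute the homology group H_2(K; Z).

H_2 ≅ 0.

Order the vertices as 0 < 1 < 2 < 3 < 4 < 5. Listing each simplex with vertices in this order, K has dimension 2 with simplices:

  0-simplices (6): [0], [1], [2], [3], [4], [5]
  1-simplices (15): [0,1], [0,2], [0,3], [0,4], [0,5], [1,2], [1,3], [1,4], [1,5], [2,3], [2,4], [2,5], [3,4], [3,5], [4,5]
  2-simplices (10): [0,1,2], [0,1,4], [0,2,3], [0,3,5], [0,4,5], [1,2,5], [1,3,4], [1,3,5], [2,3,4], [2,4,5]

giving chain groups C_0 ≅ Z^6, C_1 ≅ Z^15, C_2 ≅ Z^10.

Boundary ∂_1: C_1 → C_0 is given by ∂[p,q] = [q] − [p]. For instance
  ∂[0,2] = [2] − [0].
The resulting 6×15 matrix has rank 5, and its Smith normal form has invariant factors (1,1,1,1,1).

Boundary ∂_2: C_2 → C_1 maps a triangle to the signed sum of its edges. For instance
  ∂[2,4,5] = [4,5] − [2,5] + [2,4],
  ∂[2,3,4] = [3,4] − [2,4] + [2,3].
The resulting 15×10 matrix has rank 10, and its Smith normal form has invariant factors (1,1,1,1,1,1,1,1,1,2).

Computing H_k = (kernel of ∂_k) / (image of ∂_{k+1}):

  H_2: rank ker ∂_2 − rank ∂_3 = (10 − 10) − 0 = 0, and there is no ∂_3, so H_2 = 0.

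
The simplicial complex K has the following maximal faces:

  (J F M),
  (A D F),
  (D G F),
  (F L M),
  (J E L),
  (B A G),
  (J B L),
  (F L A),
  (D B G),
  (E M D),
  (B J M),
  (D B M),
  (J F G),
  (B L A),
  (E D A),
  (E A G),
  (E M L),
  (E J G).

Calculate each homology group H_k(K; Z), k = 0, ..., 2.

H_0 ≅ Z,  H_1 ≅ Z ⊕ Z/2,  H_2 = 0.

We work with the vertex ordering A < B < D < E < F < G < J < L < M. The simplices of K, each written with vertices in increasing order, are:

  0-simplices (9): A, B, D, E, F, G, J, L, M
  1-simplices (27): AB, AD, AE, AF, AG, AL, BD, BG, BJ, BL, BM, DE, DF, DG, DM, EG, EJ, EL, EM, FG, FJ, FL, FM, GJ, JL, JM, LM
  2-simplices (18): ABG, ABL, ADE, ADF, AEG, AFL, BDG, BDM, BJL, BJM, DEM, DFG, EGJ, EJL, ELM, FGJ, FJM, FLM

so the chain groups are C_0 ≅ Z^9, C_1 ≅ Z^27, C_2 ≅ Z^18.

The boundary map ∂_1: C_1 → C_0 sends each edge [p,q] (with p < q) to q − p. For instance
  ∂DE = E − D.
This gives a 9×27 integer matrix of rank 8; reducing to Smith normal form yields diagonal entries (1,1,1,1,1,1,1,1).

∂_2: C_2 → C_1 maps a triangle to the signed sum of its edges. For instance
  ∂AEG = EG − AG + AE,
  ∂DFG = FG − DG + DF.
This gives a 27×18 integer matrix of rank 18; reducing to Smith normal form yields diagonal entries (1,1,1,1,1,1,1,1,1,1,1,1,1,1,1,1,1,2).

Computing H_k = (kernel of ∂_k) / (image of ∂_{k+1}):

  H_0: rank C_0 − rank ∂_1 = 9 − 8 = 1, and the invariant factors of ∂_1 are all 1, so H_0 = Z.
  H_1: rank ker ∂_1 − rank ∂_2 = (27 − 8) − 18 = 1, and ∂_2 has invariant factor 2 > 1, so H_1 = Z ⊕ Z/2.
  H_2: rank ker ∂_2 − rank ∂_3 = (18 − 18) − 0 = 0, and there is no ∂_3, so H_2 = 0.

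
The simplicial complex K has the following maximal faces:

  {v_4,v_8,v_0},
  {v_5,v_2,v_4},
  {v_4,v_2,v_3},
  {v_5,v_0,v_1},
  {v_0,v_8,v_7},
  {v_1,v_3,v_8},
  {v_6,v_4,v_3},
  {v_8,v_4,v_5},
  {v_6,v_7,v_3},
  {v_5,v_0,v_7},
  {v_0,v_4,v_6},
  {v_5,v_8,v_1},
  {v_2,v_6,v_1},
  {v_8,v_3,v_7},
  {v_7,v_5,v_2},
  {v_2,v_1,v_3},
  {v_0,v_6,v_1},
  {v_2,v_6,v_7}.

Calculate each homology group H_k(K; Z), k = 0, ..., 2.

H_0 ≅ Z,  H_1 ≅ Z × Z/2,  H_2 = 0.

K has 9 vertices, 27 edges, 18 triangles.
rank ∂_0 = 0, rank ∂_1 = 8 ⇒ b_0 = 9 − 0 − 8 = 1; all invariant factors of ∂_1 are 1 so no torsion. So H_0 = Z.
rank ∂_1 = 8, rank ∂_2 = 18 ⇒ b_1 = 27 − 8 − 18 = 1; ∂_2 has invariant factor(s) [2] giving torsion. So H_1 = Z × Z/2.
rank ∂_2 = 18, rank ∂_3 = 0 ⇒ b_2 = 18 − 18 − 0 = 0. So H_2 = 0.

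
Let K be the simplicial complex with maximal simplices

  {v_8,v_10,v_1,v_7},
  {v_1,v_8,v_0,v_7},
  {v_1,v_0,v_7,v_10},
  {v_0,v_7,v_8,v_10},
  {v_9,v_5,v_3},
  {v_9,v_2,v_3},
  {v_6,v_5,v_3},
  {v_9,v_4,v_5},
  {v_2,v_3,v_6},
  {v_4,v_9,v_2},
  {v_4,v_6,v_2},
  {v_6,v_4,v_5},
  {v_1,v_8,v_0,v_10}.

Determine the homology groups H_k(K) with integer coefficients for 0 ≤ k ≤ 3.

Fix the vertex order v_0 < v_1 < v_2 < v_3 < v_4 < v_5 < v_6 < v_7 < v_8 < v_9 < v_10 and write every simplex with vertices in increasing order. Then dim K = 3 and the simplices of K are:

  0-simplices (11): [v_0], [v_1], [v_2], [v_3], [v_4], [v_5], [v_6], [v_7], [v_8], [v_9], [v_10]
  1-simplices (22): (22 of them)
  2-simplices (18): (18 of them)
  3-simplices (5): [v_0,v_1,v_7,v_8], [v_0,v_1,v_7,v_10], [v_0,v_1,v_8,v_10], [v_0,v_7,v_8,v_10], [v_1,v_7,v_8,v_10]

Hence C_0 ≅ Z^11, C_1 ≅ Z^22, C_2 ≅ Z^18, C_3 ≅ Z^5.

∂_1: C_1 → C_0 is given by ∂[p,q] = [q] − [p].
The resulting 11×22 matrix has rank 9, and its Smith normal form has invariant factors (1,1,1,1,1,1,1,1,1).

The boundary map ∂_2: C_2 → C_1 sends each 2-simplex [p,q,r] to [q,r] − [p,r] + [p,q]. For instance
  ∂[v_0,v_1,v_10] = [v_1,v_10] − [v_0,v_10] + [v_0,v_1],
  ∂[v_0,v_8,v_10] = [v_8,v_10] − [v_0,v_10] + [v_0,v_8].
The 22×18 boundary matrix has rank 13 and Smith normal form diag(1,1,1,1,1,1,1,1,1,1,1,1,1).

∂_3: C_3 → C_2 sends each 3-simplex σ to the alternating sum Σ_i (−1)^i (σ with its i-th vertex removed). For instance
  ∂[v_1,v_7,v_8,v_10] = [v_7,v_8,v_10] − [v_1,v_8,v_10] + [v_1,v_7,v_10] − [v_1,v_7,v_8],
  ∂[v_0,v_1,v_7,v_8] = [v_1,v_7,v_8] − [v_0,v_7,v_8] + [v_0,v_1,v_8] − [v_0,v_1,v_7].
The 18×5 boundary matrix has rank 4 and Smith normal form diag(1,1,1,1).

Now H_k = ker ∂_k / im ∂_{k+1}, so:

  H_0: rank C_0 − rank ∂_1 = 11 − 9 = 2, and the invariant factors of ∂_1 are all 1, so H_0 = Z^2.
  H_1: rank ker ∂_1 − rank ∂_2 = (22 − 9) − 13 = 0, and the invariant factors of ∂_2 are all 1, so H_1 = 0.
  H_2: rank ker ∂_2 − rank ∂_3 = (18 − 13) − 4 = 1, and the invariant factors of ∂_3 are all 1, so H_2 = Z.
  H_3: rank ker ∂_3 − rank ∂_4 = (5 − 4) − 0 = 1, and there is no ∂_4, so H_3 = Z.

(K is a triangulation of the disjoint union of the 2-sphere S^2 and the 3-sphere S^3.)

H_0 = Z^2,  H_1 = 0,  H_2 = Z,  H_3 = Z.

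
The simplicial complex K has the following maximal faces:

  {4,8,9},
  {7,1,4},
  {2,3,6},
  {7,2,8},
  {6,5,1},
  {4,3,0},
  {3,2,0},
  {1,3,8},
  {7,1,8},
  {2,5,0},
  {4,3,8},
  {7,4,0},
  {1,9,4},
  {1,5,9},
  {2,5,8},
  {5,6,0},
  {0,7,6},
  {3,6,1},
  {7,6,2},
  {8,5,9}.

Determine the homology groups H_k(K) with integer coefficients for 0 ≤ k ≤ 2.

H_0 ≅ Z,  H_1 ≅ Z ⊕ Z/2,  H_2 = 0.

Fix the vertex order 0 < 1 < 2 < 3 < 4 < 5 < 6 < 7 < 8 < 9 and write every simplex with vertices in increasing order. Then dim K = 2 and the simplices of K are:

  0-simplices (10): [0], [1], [2], [3], [4], [5], [6], [7], [8], [9]
  1-simplices (30): (30 of them)
  2-simplices (20): (20 of them)

so the chain groups are C_0 ≅ Z^10, C_1 ≅ Z^30, C_2 ≅ Z^20.

The boundary map ∂_1: C_1 → C_0 maps an edge to its endpoints' difference, ∂[p,q] = q − p. For instance
  ∂[4,7] = [7] − [4].
As a 10×30 matrix over Z this has rank 9, with invariant factors (1,1,1,1,1,1,1,1,1).

∂_2: C_2 → C_1 acts by ∂[p,q,r] = [q,r] − [p,r] + [p,q]. For instance
  ∂[0,3,4] = [3,4] − [0,4] + [0,3],
  ∂[1,7,8] = [7,8] − [1,8] + [1,7].
As a 30×20 matrix over Z this has rank 20, with invariant factors (1,1,1,1,1,1,1,1,1,1,1,1,1,1,1,1,1,1,1,2).

Computing H_k = (kernel of ∂_k) / (image of ∂_{k+1}):

  H_0: rank C_0 − rank ∂_1 = 10 − 9 = 1, and the invariant factors of ∂_1 are all 1, so H_0 = Z.
  H_1: rank ker ∂_1 − rank ∂_2 = (30 − 9) − 20 = 1, and ∂_2 has invariant factor 2 > 1, so H_1 = Z ⊕ Z/2.
  H_2: rank ker ∂_2 − rank ∂_3 = (20 − 20) − 0 = 0, and there is no ∂_3, so H_2 = 0.

As a check, the Euler characteristic is 10 − 30 + 20 = 0, which agrees with 1 − 1 + 0 = 0.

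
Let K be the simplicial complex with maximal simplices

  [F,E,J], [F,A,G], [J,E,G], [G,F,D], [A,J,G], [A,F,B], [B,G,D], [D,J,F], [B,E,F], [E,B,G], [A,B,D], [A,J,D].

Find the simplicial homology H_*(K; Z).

H_0 = Z,  H_1 = Z_2,  H_2 = 0.

Fix the vertex order A < B < D < E < F < G < J and write every simplex with vertices in increasing order. Then dim K = 2 and the simplices of K are:

  0-simplices (7): A, B, D, E, F, G, J
  1-simplices (18): AB, AD, AF, AG, AJ, BD, BE, BF, BG, DF, DG, DJ, EF, EG, EJ, FG, FJ, GJ
  2-simplices (12): ABD, ABF, ADJ, AFG, AGJ, BDG, BEF, BEG, DFG, DFJ, EFJ, EGJ

Hence C_0 ≅ Z^7, C_1 ≅ Z^18, C_2 ≅ Z^12.

The boundary map ∂_1: C_1 → C_0 is given by ∂[p,q] = [q] − [p].
As a 7×18 matrix over Z this has rank 6, with invariant factors (1,1,1,1,1,1).

Boundary ∂_2: C_2 → C_1 acts by ∂[p,q,r] = [q,r] − [p,r] + [p,q]. For instance
  ∂DFJ = FJ − DJ + DF,
  ∂AGJ = GJ − AJ + AG.
The resulting 18×12 matrix has rank 12, and its Smith normal form has invariant factors (1,1,1,1,1,1,1,1,1,1,1,2).

Reading off H_k = ker ∂_k / im ∂_{k+1}:

  H_0: rank C_0 − rank ∂_1 = 7 − 6 = 1, and the invariant factors of ∂_1 are all 1, so H_0 = Z.
  H_1: rank ker ∂_1 − rank ∂_2 = (18 − 6) − 12 = 0, and ∂_2 has invariant factor 2 > 1, so H_1 = Z_2.
  H_2: rank ker ∂_2 − rank ∂_3 = (12 − 12) − 0 = 0, and there is no ∂_3, so H_2 = 0.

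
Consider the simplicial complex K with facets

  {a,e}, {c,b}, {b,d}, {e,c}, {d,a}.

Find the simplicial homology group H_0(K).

Take the total order a < b < c < d < e on the vertex set. Then K (dimension 1) consists of the simplices:

  0-simplices (5): a, b, c, d, e
  1-simplices (5): ad, ae, bc, bd, ce

giving chain groups C_0 ≅ Z^5, C_1 ≅ Z^5.

Boundary ∂_1: C_1 → C_0 sends each edge [p,q] (with p < q) to q − p.
This gives a 5×5 integer matrix of rank 4; reducing to Smith normal form yields diagonal entries (1,1,1,1).

Computing H_k = (kernel of ∂_k) / (image of ∂_{k+1}):

  H_0: rank C_0 − rank ∂_1 = 5 − 4 = 1, and the invariant factors of ∂_1 are all 1, so H_0 ≅ Z.

(K is a triangulation of the circle S^1.)

H_0 ≅ Z.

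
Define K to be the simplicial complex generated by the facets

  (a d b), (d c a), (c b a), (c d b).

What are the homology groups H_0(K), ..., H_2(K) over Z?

We work with the vertex ordering a < b < c < d. The simplices of K, each written with vertices in increasing order, are:

  0-simplices (4): a, b, c, d
  1-simplices (6): ab, ac, ad, bc, bd, cd
  2-simplices (4): abc, abd, acd, bcd

Hence C_0 ≅ Z^4, C_1 ≅ Z^6, C_2 ≅ Z^4.

Boundary ∂_1: C_1 → C_0 sends each edge [p,q] (with p < q) to q − p. For instance
  ∂ab = b − a.
The resulting 4×6 matrix has rank 3, and its Smith normal form has invariant factors (1,1,1).

Boundary ∂_2: C_2 → C_1 acts by ∂[p,q,r] = [q,r] − [p,r] + [p,q]. For instance
  ∂abd = bd − ad + ab,
  ∂acd = cd − ad + ac.
The 6×4 boundary matrix has rank 3 and Smith normal form diag(1,1,1).

Computing H_k = (kernel of ∂_k) / (image of ∂_{k+1}):

  H_0: rank C_0 − rank ∂_1 = 4 − 3 = 1, and the invariant factors of ∂_1 are all 1, so H_0 ≅ Z.
  H_1: rank ker ∂_1 − rank ∂_2 = (6 − 3) − 3 = 0, and the invariant factors of ∂_2 are all 1, so H_1 ≅ 0.
  H_2: rank ker ∂_2 − rank ∂_3 = (4 − 3) − 0 = 1, and there is no ∂_3, so H_2 ≅ Z.

As a check, the Euler characteristic is 4 − 6 + 4 = 2, which agrees with 1 − 0 + 1 = 2.

H_0 ≅ Z,  H_1 = 0,  H_2 ≅ Z.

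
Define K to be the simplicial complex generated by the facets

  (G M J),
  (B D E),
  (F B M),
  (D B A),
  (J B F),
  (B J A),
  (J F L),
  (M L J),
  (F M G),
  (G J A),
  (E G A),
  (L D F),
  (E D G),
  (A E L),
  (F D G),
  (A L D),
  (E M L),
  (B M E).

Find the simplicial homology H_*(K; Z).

Take the total order A < B < D < E < F < G < J < L < M on the vertex set. Then K (dimension 2) consists of the simplices:

  0-simplices (9): A, B, D, E, F, G, J, L, M
  1-simplices (27): AB, AD, AE, AG, AJ, AL, BD, BE, BF, BJ, BM, DE, DF, DG, DL, EG, EL, EM, FG, FJ, FL, FM, GJ, GM, JL, JM, LM
  2-simplices (18): ABD, ABJ, ADL, AEG, AEL, AGJ, BDE, BEM, BFJ, BFM, DEG, DFG, DFL, ELM, FGM, FJL, GJM, JLM

Hence C_0 ≅ Z^9, C_1 ≅ Z^27, C_2 ≅ Z^18.

The boundary map ∂_1: C_1 → C_0 is given by ∂[p,q] = [q] − [p]. For instance
  ∂BJ = J − B.
The 9×27 boundary matrix has rank 8 and Smith normal form diag(1,1,1,1,1,1,1,1).

The boundary map ∂_2: C_2 → C_1 maps a triangle to the signed sum of its edges. For instance
  ∂DFL = FL − DL + DF,
  ∂BEM = EM − BM + BE.
As a 27×18 matrix over Z this has rank 18, with invariant factors (1,1,1,1,1,1,1,1,1,1,1,1,1,1,1,1,1,2).

Now H_k = ker ∂_k / im ∂_{k+1}, so:

  H_0: rank C_0 − rank ∂_1 = 9 − 8 = 1, and the invariant factors of ∂_1 are all 1, so H_0 = Z.
  H_1: rank ker ∂_1 − rank ∂_2 = (27 − 8) − 18 = 1, and ∂_2 has invariant factor 2 > 1, so H_1 = Z × Z/2.
  H_2: rank ker ∂_2 − rank ∂_3 = (18 − 18) − 0 = 0, and there is no ∂_3, so H_2 = 0.

As a check, the Euler characteristic is 9 − 27 + 18 = 0, which agrees with 1 − 1 + 0 = 0.

H_0 = Z,  H_1 = Z × Z/2,  H_2 = 0.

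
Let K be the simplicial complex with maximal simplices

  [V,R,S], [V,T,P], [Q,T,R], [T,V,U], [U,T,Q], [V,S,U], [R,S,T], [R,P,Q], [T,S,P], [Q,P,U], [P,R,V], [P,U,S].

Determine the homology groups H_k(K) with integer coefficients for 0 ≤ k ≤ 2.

Fix the vertex order P < Q < R < S < T < U < V and write every simplex with vertices in increasing order. Then dim K = 2 and the simplices of K are:

  0-simplices (7): P, Q, R, S, T, U, V
  1-simplices (18): PQ, PR, PS, PT, PU, PV, QR, QT, QU, RS, RT, RV, ST, SU, SV, TU, TV, UV
  2-simplices (12): PQR, PQU, PRV, PST, PSU, PTV, QRT, QTU, RST, RSV, SUV, TUV

Hence C_0 ≅ Z^7, C_1 ≅ Z^18, C_2 ≅ Z^12.

∂_1: C_1 → C_0 maps an edge to its endpoints' difference, ∂[p,q] = q − p.
This gives a 7×18 integer matrix of rank 6; reducing to Smith normal form yields diagonal entries (1,1,1,1,1,1).

Boundary ∂_2: C_2 → C_1 sends each 2-simplex [p,q,r] to [q,r] − [p,r] + [p,q]. For instance
  ∂PST = ST − PT + PS,
  ∂SUV = UV − SV + SU.
This gives a 18×12 integer matrix of rank 12; reducing to Smith normal form yields diagonal entries (1,1,1,1,1,1,1,1,1,1,1,2).

Computing H_k = (kernel of ∂_k) / (image of ∂_{k+1}):

  H_0: rank C_0 − rank ∂_1 = 7 − 6 = 1, and the invariant factors of ∂_1 are all 1, so H_0 = Z.
  H_1: rank ker ∂_1 − rank ∂_2 = (18 − 6) − 12 = 0, and ∂_2 has invariant factor 2 > 1, so H_1 = Z_2.
  H_2: rank ker ∂_2 − rank ∂_3 = (12 − 12) − 0 = 0, and there is no ∂_3, so H_2 = 0.

As a check, the Euler characteristic is 7 − 18 + 12 = 1, which agrees with 1 − 0 + 0 = 1.

H_0 ≅ Z,  H_1 ≅ Z_2,  H_2 = 0.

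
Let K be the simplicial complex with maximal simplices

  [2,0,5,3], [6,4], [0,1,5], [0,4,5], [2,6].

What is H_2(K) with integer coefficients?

Take the total order 0 < 1 < 2 < 3 < 4 < 5 < 6 on the vertex set. Then K (dimension 3) consists of the simplices:

  0-simplices (7): [0], [1], [2], [3], [4], [5], [6]
  1-simplices (12): [0,1], [0,2], [0,3], [0,4], [0,5], [1,5], [2,3], [2,5], [2,6], [3,5], [4,5], [4,6]
  2-simplices (6): [0,1,5], [0,2,3], [0,2,5], [0,3,5], [0,4,5], [2,3,5]
  3-simplices (1): [0,2,3,5]

Hence C_0 ≅ Z^7, C_1 ≅ Z^12, C_2 ≅ Z^6, C_3 ≅ Z^1.

∂_1: C_1 → C_0 sends each edge [p,q] (with p < q) to q − p.
The 7×12 boundary matrix has rank 6 and Smith normal form diag(1,1,1,1,1,1).

∂_2: C_2 → C_1 sends each 2-simplex [p,q,r] to [q,r] − [p,r] + [p,q]. For instance
  ∂[2,3,5] = [3,5] − [2,5] + [2,3],
  ∂[0,3,5] = [3,5] − [0,5] + [0,3].
The resulting 12×6 matrix has rank 5, and its Smith normal form has invariant factors (1,1,1,1,1).

Boundary ∂_3: C_3 → C_2 sends each 3-simplex σ to the alternating sum Σ_i (−1)^i (σ with its i-th vertex removed). For instance
  ∂[0,2,3,5] = [2,3,5] − [0,3,5] + [0,2,5] − [0,2,3].
This gives a 6×1 integer matrix of rank 1; reducing to Smith normal form yields diagonal entries (1).

Reading off H_k = ker ∂_k / im ∂_{k+1}:

  H_2: rank ker ∂_2 − rank ∂_3 = (6 − 5) − 1 = 0, and the invariant factors of ∂_3 are all 1, so H_2 = 0.

H_2 = 0.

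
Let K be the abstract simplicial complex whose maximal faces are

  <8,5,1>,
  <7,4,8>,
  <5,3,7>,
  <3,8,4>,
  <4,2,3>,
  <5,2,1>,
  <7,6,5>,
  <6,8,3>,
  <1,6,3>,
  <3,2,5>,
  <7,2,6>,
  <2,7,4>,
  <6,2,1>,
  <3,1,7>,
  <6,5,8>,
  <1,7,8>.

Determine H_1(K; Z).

Order the vertices as 1 < 2 < 3 < 4 < 5 < 6 < 7 < 8. Listing each simplex with vertices in this order, K has dimension 2 with simplices:

  0-simplices (8): [1], [2], [3], [4], [5], [6], [7], [8]
  1-simplices (24): (24 of them)
  2-simplices (16): [1,2,5], [1,2,6], [1,3,6], [1,3,7], [1,5,8], [1,7,8], [2,3,4], [2,3,5], [2,4,7], [2,6,7], [3,4,8], [3,5,7], [3,6,8], [4,7,8], [5,6,7], [5,6,8]

giving chain groups C_0 ≅ Z^8, C_1 ≅ Z^24, C_2 ≅ Z^16.

∂_1: C_1 → C_0 is given by ∂[p,q] = [q] − [p].
This gives a 8×24 integer matrix of rank 7; reducing to Smith normal form yields diagonal entries (1,1,1,1,1,1,1).

Boundary ∂_2: C_2 → C_1 acts by ∂[p,q,r] = [q,r] − [p,r] + [p,q]. For instance
  ∂[3,6,8] = [6,8] − [3,8] + [3,6],
  ∂[2,3,5] = [3,5] − [2,5] + [2,3].
As a 24×16 matrix over Z this has rank 15, with invariant factors (1,1,1,1,1,1,1,1,1,1,1,1,1,1,1).

From H_k ≅ ker(∂_k) / im(∂_{k+1}) we obtain:

  H_1: rank ker ∂_1 − rank ∂_2 = (24 − 7) − 15 = 2, and the invariant factors of ∂_2 are all 1, so H_1 ≅ Z^2.

(K is a triangulation of the torus T^2.)

H_1 = Z^2.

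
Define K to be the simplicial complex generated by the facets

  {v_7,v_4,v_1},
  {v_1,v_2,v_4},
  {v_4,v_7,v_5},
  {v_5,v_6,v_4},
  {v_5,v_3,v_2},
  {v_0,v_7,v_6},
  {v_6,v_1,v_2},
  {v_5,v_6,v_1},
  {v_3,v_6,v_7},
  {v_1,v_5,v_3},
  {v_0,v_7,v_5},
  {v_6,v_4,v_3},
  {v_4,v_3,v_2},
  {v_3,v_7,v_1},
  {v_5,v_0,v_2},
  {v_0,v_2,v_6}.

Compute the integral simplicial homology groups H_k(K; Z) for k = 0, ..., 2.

Fix the vertex order v_0 < v_1 < v_2 < v_3 < v_4 < v_5 < v_6 < v_7 and write every simplex with vertices in increasing order. Then dim K = 2 and the simplices of K are:

  0-simplices (8): [v_0], [v_1], [v_2], [v_3], [v_4], [v_5], [v_6], [v_7]
  1-simplices (24): (24 of them)
  2-simplices (16): (16 of them)

so the chain groups are C_0 ≅ Z^8, C_1 ≅ Z^24, C_2 ≅ Z^16.

Boundary ∂_1: C_1 → C_0 sends each edge [p,q] (with p < q) to q − p.
The 8×24 boundary matrix has rank 7 and Smith normal form diag(1,1,1,1,1,1,1).

The boundary map ∂_2: C_2 → C_1 acts by ∂[p,q,r] = [q,r] − [p,r] + [p,q]. For instance
  ∂[v_0,v_5,v_7] = [v_5,v_7] − [v_0,v_7] + [v_0,v_5],
  ∂[v_1,v_2,v_6] = [v_2,v_6] − [v_1,v_6] + [v_1,v_2].
This gives a 24×16 integer matrix of rank 15; reducing to Smith normal form yields diagonal entries (1,1,1,1,1,1,1,1,1,1,1,1,1,1,1).

From H_k ≅ ker(∂_k) / im(∂_{k+1}) we obtain:

  H_0: rank C_0 − rank ∂_1 = 8 − 7 = 1, and the invariant factors of ∂_1 are all 1, so H_0 = Z.
  H_1: rank ker ∂_1 − rank ∂_2 = (24 − 7) − 15 = 2, and the invariant factors of ∂_2 are all 1, so H_1 = Z^2.
  H_2: rank ker ∂_2 − rank ∂_3 = (16 − 15) − 0 = 1, and there is no ∂_3, so H_2 = Z.

(K is a triangulation of the torus T^2.)

H_0 ≅ Z,  H_1 ≅ Z^2,  H_2 ≅ Z.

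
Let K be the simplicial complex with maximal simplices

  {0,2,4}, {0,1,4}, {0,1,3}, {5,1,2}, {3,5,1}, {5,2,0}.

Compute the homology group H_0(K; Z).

H_0 ≅ Z.

We work with the vertex ordering 0 < 1 < 2 < 3 < 4 < 5. The simplices of K, each written with vertices in increasing order, are:

  0-simplices (6): [0], [1], [2], [3], [4], [5]
  1-simplices (12): [0,1], [0,2], [0,3], [0,4], [0,5], [1,2], [1,3], [1,4], [1,5], [2,4], [2,5], [3,5]
  2-simplices (6): [0,1,3], [0,1,4], [0,2,4], [0,2,5], [1,2,5], [1,3,5]

so the chain groups are C_0 ≅ Z^6, C_1 ≅ Z^12, C_2 ≅ Z^6.

The boundary map ∂_1: C_1 → C_0 maps an edge to its endpoints' difference, ∂[p,q] = q − p. For instance
  ∂[0,3] = [3] − [0].
As a 6×12 matrix over Z this has rank 5, with invariant factors (1,1,1,1,1).

∂_2: C_2 → C_1 maps a triangle to the signed sum of its edges. For instance
  ∂[0,2,5] = [2,5] − [0,5] + [0,2],
  ∂[1,2,5] = [2,5] − [1,5] + [1,2].
The 12×6 boundary matrix has rank 6 and Smith normal form diag(1,1,1,1,1,1).

Computing H_k = (kernel of ∂_k) / (image of ∂_{k+1}):

  H_0: rank C_0 − rank ∂_1 = 6 − 5 = 1, and the invariant factors of ∂_1 are all 1, so H_0 ≅ Z.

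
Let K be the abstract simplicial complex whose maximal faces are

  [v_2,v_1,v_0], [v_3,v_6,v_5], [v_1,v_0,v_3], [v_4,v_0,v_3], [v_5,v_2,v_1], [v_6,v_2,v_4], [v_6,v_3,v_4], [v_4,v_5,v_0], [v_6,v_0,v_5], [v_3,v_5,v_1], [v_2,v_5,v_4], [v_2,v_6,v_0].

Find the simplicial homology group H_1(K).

Order the vertices as v_0 < v_1 < v_2 < v_3 < v_4 < v_5 < v_6. Listing each simplex with vertices in this order, K has dimension 2 with simplices:

  0-simplices (7): [v_0], [v_1], [v_2], [v_3], [v_4], [v_5], [v_6]
  1-simplices (18): (18 of them)
  2-simplices (12): (12 of them)

Hence C_0 ≅ Z^7, C_1 ≅ Z^18, C_2 ≅ Z^12.

Boundary ∂_1: C_1 → C_0 sends each edge [p,q] (with p < q) to q − p.
This gives a 7×18 integer matrix of rank 6; reducing to Smith normal form yields diagonal entries (1,1,1,1,1,1).

∂_2: C_2 → C_1 sends each 2-simplex [p,q,r] to [q,r] − [p,r] + [p,q]. For instance
  ∂[v_0,v_3,v_4] = [v_3,v_4] − [v_0,v_4] + [v_0,v_3],
  ∂[v_3,v_5,v_6] = [v_5,v_6] − [v_3,v_6] + [v_3,v_5].
The resulting 18×12 matrix has rank 12, and its Smith normal form has invariant factors (1,1,1,1,1,1,1,1,1,1,1,2).

From H_k ≅ ker(∂_k) / im(∂_{k+1}) we obtain:

  H_1: rank ker ∂_1 − rank ∂_2 = (18 − 6) − 12 = 0, and ∂_2 has invariant factor 2 > 1, so H_1 ≅ Z/2.

(K is a triangulation of the real projective plane RP^2.)

H_1 ≅ Z/2.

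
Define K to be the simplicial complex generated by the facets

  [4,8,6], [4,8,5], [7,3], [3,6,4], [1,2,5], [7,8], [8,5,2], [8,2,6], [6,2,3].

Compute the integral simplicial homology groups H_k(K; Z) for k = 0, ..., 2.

Fix the vertex order 1 < 2 < 3 < 4 < 5 < 6 < 7 < 8 and write every simplex with vertices in increasing order. Then dim K = 2 and the simplices of K are:

  0-simplices (8): [1], [2], [3], [4], [5], [6], [7], [8]
  1-simplices (15): [1,2], [1,5], [2,3], [2,5], [2,6], [2,8], [3,4], [3,6], [3,7], [4,5], [4,6], [4,8], [5,8], [6,8], [7,8]
  2-simplices (7): [1,2,5], [2,3,6], [2,5,8], [2,6,8], [3,4,6], [4,5,8], [4,6,8]

so the chain groups are C_0 ≅ Z^8, C_1 ≅ Z^15, C_2 ≅ Z^7.

The boundary map ∂_1: C_1 → C_0 is given by ∂[p,q] = [q] − [p]. For instance
  ∂[4,5] = [5] − [4].
The resulting 8×15 matrix has rank 7, and its Smith normal form has invariant factors (1,1,1,1,1,1,1).

Boundary ∂_2: C_2 → C_1 maps a triangle to the signed sum of its edges. For instance
  ∂[2,6,8] = [6,8] − [2,8] + [2,6],
  ∂[1,2,5] = [2,5] − [1,5] + [1,2].
As a 15×7 matrix over Z this has rank 7, with invariant factors (1,1,1,1,1,1,1).

From H_k ≅ ker(∂_k) / im(∂_{k+1}) we obtain:

  H_0: rank C_0 − rank ∂_1 = 8 − 7 = 1, and the invariant factors of ∂_1 are all 1, so H_0 ≅ Z.
  H_1: rank ker ∂_1 − rank ∂_2 = (15 − 7) − 7 = 1, and the invariant factors of ∂_2 are all 1, so H_1 ≅ Z.
  H_2: rank ker ∂_2 − rank ∂_3 = (7 − 7) − 0 = 0, and there is no ∂_3, so H_2 ≅ 0.

H_0 = Z,  H_1 = Z,  H_2 = 0.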